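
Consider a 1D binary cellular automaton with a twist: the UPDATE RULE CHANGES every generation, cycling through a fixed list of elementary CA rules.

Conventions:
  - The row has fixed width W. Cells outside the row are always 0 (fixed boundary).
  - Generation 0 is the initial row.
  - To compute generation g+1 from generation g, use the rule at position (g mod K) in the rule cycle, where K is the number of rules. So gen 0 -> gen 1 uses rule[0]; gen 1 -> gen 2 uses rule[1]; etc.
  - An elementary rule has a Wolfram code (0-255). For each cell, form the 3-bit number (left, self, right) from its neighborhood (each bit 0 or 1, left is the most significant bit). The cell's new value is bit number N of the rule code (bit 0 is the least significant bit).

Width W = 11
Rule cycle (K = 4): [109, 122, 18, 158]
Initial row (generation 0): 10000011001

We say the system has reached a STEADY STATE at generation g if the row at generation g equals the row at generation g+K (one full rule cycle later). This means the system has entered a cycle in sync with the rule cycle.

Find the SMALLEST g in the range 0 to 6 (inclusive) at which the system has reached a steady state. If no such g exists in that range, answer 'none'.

Gen 0: 10000011001
Gen 1 (rule 109): 10111011001
Gen 2 (rule 122): 01101111110
Gen 3 (rule 18): 10000000001
Gen 4 (rule 158): 11000000011
Gen 5 (rule 109): 11011111011
Gen 6 (rule 122): 11110001111
Gen 7 (rule 18): 00001010000
Gen 8 (rule 158): 00011011000
Gen 9 (rule 109): 11011111011
Gen 10 (rule 122): 11110001111

Answer: 5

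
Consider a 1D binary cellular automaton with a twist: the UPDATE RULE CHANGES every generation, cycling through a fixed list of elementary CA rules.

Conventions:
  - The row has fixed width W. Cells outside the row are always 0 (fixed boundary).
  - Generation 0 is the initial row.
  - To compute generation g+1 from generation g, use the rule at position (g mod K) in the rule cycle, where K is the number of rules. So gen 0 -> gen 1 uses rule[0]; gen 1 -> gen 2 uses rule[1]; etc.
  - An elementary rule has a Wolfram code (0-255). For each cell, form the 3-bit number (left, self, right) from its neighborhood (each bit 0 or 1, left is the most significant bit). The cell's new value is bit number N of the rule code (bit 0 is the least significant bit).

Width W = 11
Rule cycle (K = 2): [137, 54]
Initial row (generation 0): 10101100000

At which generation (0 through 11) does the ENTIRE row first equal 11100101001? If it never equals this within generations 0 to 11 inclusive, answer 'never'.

Gen 0: 10101100000
Gen 1 (rule 137): 00001001111
Gen 2 (rule 54): 00011110000
Gen 3 (rule 137): 11011100111
Gen 4 (rule 54): 00100011000
Gen 5 (rule 137): 10001010011
Gen 6 (rule 54): 11011111100
Gen 7 (rule 137): 10011111001
Gen 8 (rule 54): 11100000111
Gen 9 (rule 137): 11001110110
Gen 10 (rule 54): 00110001001
Gen 11 (rule 137): 10100100000

Answer: never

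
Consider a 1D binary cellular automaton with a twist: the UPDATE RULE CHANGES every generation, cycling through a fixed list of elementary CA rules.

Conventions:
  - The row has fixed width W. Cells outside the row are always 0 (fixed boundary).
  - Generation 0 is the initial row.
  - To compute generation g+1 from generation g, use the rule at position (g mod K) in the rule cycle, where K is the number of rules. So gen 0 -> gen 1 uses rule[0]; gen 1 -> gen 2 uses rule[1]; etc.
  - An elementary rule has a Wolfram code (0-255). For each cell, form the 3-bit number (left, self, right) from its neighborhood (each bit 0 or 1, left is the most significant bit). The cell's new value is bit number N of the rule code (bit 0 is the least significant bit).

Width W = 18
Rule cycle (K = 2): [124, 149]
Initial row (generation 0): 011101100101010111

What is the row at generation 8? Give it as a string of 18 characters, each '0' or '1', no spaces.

Answer: 100010000001100110

Derivation:
Gen 0: 011101100101010111
Gen 1 (rule 124): 010111110111111101
Gen 2 (rule 149): 010011100011111001
Gen 3 (rule 124): 011010110010001101
Gen 4 (rule 149): 000010001011100001
Gen 5 (rule 124): 000011001110110001
Gen 6 (rule 149): 111000100100001101
Gen 7 (rule 124): 101100110110001111
Gen 8 (rule 149): 100010000001100110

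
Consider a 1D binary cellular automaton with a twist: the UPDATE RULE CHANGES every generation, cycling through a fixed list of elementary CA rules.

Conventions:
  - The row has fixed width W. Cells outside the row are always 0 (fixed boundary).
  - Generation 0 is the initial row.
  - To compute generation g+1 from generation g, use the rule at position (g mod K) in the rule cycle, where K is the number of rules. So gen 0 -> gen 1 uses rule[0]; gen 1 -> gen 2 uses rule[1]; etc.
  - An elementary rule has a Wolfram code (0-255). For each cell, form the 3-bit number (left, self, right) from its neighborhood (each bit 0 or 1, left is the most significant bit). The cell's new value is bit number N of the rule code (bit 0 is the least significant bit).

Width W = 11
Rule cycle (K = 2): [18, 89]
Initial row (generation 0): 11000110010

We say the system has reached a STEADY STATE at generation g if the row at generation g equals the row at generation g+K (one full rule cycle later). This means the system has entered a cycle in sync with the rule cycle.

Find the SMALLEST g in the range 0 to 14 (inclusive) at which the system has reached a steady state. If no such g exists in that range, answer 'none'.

Answer: 10

Derivation:
Gen 0: 11000110010
Gen 1 (rule 18): 00101001101
Gen 2 (rule 89): 10000101100
Gen 3 (rule 18): 01001000010
Gen 4 (rule 89): 00100111001
Gen 5 (rule 18): 01011000110
Gen 6 (rule 89): 00011110111
Gen 7 (rule 18): 00100000000
Gen 8 (rule 89): 10011111111
Gen 9 (rule 18): 01100000000
Gen 10 (rule 89): 01111111111
Gen 11 (rule 18): 10000000000
Gen 12 (rule 89): 01111111111
Gen 13 (rule 18): 10000000000
Gen 14 (rule 89): 01111111111
Gen 15 (rule 18): 10000000000
Gen 16 (rule 89): 01111111111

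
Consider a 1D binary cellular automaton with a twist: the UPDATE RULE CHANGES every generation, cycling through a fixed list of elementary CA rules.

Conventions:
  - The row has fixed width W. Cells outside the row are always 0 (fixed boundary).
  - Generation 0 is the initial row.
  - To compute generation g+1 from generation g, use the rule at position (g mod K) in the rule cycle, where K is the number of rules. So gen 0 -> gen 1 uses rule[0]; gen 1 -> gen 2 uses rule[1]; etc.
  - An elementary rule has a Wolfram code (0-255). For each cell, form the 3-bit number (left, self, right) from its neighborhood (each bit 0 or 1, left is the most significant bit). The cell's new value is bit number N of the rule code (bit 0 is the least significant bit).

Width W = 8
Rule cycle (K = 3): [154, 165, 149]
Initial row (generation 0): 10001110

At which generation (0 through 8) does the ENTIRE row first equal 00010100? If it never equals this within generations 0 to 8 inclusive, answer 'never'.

Answer: 4

Derivation:
Gen 0: 10001110
Gen 1 (rule 154): 01011101
Gen 2 (rule 165): 01101011
Gen 3 (rule 149): 00001000
Gen 4 (rule 154): 00010100
Gen 5 (rule 165): 11011101
Gen 6 (rule 149): 00001001
Gen 7 (rule 154): 00010110
Gen 8 (rule 165): 11011000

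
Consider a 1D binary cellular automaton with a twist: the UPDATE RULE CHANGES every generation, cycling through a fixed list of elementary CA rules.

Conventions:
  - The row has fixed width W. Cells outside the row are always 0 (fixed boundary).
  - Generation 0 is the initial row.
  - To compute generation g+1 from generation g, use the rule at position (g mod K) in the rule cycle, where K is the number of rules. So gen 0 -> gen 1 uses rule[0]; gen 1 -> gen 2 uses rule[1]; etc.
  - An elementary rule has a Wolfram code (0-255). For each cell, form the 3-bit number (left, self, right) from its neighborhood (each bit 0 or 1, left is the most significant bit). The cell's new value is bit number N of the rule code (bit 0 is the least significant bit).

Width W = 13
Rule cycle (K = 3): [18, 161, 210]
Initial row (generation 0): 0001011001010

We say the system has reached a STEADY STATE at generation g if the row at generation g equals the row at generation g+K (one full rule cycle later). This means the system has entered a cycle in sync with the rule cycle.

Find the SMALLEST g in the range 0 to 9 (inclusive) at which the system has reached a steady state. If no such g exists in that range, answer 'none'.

Answer: 4

Derivation:
Gen 0: 0001011001010
Gen 1 (rule 18): 0010000110001
Gen 2 (rule 161): 1000110000100
Gen 3 (rule 210): 0101011001010
Gen 4 (rule 18): 1000000110001
Gen 5 (rule 161): 0011110000100
Gen 6 (rule 210): 0101111001010
Gen 7 (rule 18): 1000000110001
Gen 8 (rule 161): 0011110000100
Gen 9 (rule 210): 0101111001010
Gen 10 (rule 18): 1000000110001
Gen 11 (rule 161): 0011110000100
Gen 12 (rule 210): 0101111001010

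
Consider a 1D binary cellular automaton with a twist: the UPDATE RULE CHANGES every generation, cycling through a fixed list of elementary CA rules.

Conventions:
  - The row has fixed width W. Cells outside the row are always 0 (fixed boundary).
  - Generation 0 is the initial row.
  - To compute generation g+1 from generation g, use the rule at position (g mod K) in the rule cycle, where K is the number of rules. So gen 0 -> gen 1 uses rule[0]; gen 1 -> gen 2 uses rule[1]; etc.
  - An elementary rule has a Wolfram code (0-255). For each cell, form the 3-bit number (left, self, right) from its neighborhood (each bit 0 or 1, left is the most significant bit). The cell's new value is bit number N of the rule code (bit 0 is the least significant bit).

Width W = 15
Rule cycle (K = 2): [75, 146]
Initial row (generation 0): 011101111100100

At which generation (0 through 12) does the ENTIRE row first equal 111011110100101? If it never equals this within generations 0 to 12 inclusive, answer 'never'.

Answer: never

Derivation:
Gen 0: 011101111100100
Gen 1 (rule 75): 110101000101001
Gen 2 (rule 146): 000000101000110
Gen 3 (rule 75): 111111000011110
Gen 4 (rule 146): 011110100101101
Gen 5 (rule 75): 110010001001100
Gen 6 (rule 146): 001101010110010
Gen 7 (rule 75): 111100000110100
Gen 8 (rule 146): 011010001000010
Gen 9 (rule 75): 111000110011100
Gen 10 (rule 146): 010101001101010
Gen 11 (rule 75): 100000011100000
Gen 12 (rule 146): 010000101010000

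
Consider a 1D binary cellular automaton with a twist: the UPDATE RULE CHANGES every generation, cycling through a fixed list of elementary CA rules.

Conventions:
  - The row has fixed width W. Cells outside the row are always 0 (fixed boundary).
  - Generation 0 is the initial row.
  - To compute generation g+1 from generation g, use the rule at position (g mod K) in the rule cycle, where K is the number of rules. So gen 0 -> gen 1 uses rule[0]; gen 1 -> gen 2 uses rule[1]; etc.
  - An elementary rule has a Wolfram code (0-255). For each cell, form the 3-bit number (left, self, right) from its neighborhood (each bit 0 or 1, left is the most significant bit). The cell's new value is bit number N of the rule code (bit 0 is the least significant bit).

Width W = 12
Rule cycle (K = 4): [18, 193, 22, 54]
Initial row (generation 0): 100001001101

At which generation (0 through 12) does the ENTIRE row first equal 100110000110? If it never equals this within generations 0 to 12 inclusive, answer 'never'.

Answer: never

Derivation:
Gen 0: 100001001101
Gen 1 (rule 18): 010010110000
Gen 2 (rule 193): 000000010111
Gen 3 (rule 22): 000000110000
Gen 4 (rule 54): 000001001000
Gen 5 (rule 18): 000010110100
Gen 6 (rule 193): 111000010001
Gen 7 (rule 22): 000100111011
Gen 8 (rule 54): 001111000100
Gen 9 (rule 18): 010000101010
Gen 10 (rule 193): 000110000000
Gen 11 (rule 22): 001001000000
Gen 12 (rule 54): 011111100000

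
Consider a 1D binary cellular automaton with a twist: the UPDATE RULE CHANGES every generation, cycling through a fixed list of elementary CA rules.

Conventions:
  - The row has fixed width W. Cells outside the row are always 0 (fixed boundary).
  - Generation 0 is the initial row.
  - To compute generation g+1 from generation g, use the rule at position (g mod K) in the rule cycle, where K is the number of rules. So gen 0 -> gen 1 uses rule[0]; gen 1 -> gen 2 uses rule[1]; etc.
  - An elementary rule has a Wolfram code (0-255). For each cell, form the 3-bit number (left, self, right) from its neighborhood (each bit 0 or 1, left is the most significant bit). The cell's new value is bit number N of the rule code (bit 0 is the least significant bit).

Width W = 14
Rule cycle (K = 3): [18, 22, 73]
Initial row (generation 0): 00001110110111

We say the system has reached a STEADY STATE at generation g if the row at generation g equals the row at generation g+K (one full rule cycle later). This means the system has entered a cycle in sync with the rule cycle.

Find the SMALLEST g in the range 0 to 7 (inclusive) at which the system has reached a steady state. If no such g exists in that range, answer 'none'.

Gen 0: 00001110110111
Gen 1 (rule 18): 00010000000000
Gen 2 (rule 22): 00111000000000
Gen 3 (rule 73): 10101011111111
Gen 4 (rule 18): 00000000000000
Gen 5 (rule 22): 00000000000000
Gen 6 (rule 73): 11111111111111
Gen 7 (rule 18): 00000000000000
Gen 8 (rule 22): 00000000000000
Gen 9 (rule 73): 11111111111111
Gen 10 (rule 18): 00000000000000

Answer: 4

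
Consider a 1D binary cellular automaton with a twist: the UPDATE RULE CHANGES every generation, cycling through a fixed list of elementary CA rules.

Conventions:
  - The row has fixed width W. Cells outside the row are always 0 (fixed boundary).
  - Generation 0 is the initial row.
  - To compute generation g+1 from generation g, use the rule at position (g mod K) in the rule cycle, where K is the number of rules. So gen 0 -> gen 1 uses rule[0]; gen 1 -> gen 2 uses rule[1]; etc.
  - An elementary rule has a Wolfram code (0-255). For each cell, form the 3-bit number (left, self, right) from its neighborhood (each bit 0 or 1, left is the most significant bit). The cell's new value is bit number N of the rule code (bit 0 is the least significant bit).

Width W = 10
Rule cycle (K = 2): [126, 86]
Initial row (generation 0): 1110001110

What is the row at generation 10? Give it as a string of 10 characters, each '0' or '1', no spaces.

Answer: 0001001001

Derivation:
Gen 0: 1110001110
Gen 1 (rule 126): 1011011011
Gen 2 (rule 86): 1001001001
Gen 3 (rule 126): 1111111111
Gen 4 (rule 86): 0000000001
Gen 5 (rule 126): 0000000011
Gen 6 (rule 86): 0000000101
Gen 7 (rule 126): 0000001111
Gen 8 (rule 86): 0000010001
Gen 9 (rule 126): 0000111011
Gen 10 (rule 86): 0001001001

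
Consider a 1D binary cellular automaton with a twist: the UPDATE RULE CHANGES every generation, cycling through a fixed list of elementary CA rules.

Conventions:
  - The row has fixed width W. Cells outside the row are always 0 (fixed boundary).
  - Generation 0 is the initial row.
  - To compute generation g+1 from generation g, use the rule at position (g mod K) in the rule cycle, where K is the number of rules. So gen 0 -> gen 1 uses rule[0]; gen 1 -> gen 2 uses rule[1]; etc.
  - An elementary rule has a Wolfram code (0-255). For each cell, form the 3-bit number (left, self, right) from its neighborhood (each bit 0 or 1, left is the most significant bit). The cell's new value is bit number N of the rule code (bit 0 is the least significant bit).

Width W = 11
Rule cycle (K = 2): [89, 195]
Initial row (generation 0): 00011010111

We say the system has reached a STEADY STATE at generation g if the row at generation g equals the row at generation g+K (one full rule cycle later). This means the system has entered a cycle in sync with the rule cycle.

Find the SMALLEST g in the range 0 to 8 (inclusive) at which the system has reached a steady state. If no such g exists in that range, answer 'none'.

Gen 0: 00011010111
Gen 1 (rule 89): 11011000101
Gen 2 (rule 195): 01001011000
Gen 3 (rule 89): 00100011111
Gen 4 (rule 195): 11001101111
Gen 5 (rule 89): 11101101001
Gen 6 (rule 195): 01100100010
Gen 7 (rule 89): 01110011001
Gen 8 (rule 195): 10110101010
Gen 9 (rule 89): 00110000001
Gen 10 (rule 195): 11010111110

Answer: none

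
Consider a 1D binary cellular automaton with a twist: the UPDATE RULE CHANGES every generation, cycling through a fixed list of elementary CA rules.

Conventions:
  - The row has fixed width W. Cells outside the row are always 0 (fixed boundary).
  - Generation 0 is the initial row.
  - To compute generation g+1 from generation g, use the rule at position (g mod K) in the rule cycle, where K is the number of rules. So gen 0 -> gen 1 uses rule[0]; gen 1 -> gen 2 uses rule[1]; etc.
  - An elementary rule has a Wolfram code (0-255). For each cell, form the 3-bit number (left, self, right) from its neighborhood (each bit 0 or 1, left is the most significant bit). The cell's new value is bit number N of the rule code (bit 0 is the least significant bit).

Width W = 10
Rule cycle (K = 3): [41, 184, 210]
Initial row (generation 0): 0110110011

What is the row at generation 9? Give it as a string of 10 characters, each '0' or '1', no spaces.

Gen 0: 0110110011
Gen 1 (rule 41): 0101100010
Gen 2 (rule 184): 0011010001
Gen 3 (rule 210): 0101001010
Gen 4 (rule 41): 0010000100
Gen 5 (rule 184): 0001000010
Gen 6 (rule 210): 0010100101
Gen 7 (rule 41): 1001000010
Gen 8 (rule 184): 0100100001
Gen 9 (rule 210): 1011010010

Answer: 1011010010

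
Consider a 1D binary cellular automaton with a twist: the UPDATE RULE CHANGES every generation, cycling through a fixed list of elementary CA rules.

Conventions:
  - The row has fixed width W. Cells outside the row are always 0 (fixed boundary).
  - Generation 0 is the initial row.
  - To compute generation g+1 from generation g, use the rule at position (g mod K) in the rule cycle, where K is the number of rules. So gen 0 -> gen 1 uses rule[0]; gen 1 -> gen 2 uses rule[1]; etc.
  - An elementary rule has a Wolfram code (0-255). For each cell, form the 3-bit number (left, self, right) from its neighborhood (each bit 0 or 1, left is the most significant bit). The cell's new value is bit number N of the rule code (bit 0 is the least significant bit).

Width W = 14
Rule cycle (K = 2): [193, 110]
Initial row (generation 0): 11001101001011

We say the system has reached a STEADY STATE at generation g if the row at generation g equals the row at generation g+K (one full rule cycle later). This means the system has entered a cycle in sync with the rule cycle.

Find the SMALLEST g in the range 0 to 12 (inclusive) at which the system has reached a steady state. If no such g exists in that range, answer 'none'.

Gen 0: 11001101001011
Gen 1 (rule 193): 01000100000001
Gen 2 (rule 110): 11001100000011
Gen 3 (rule 193): 01000101111001
Gen 4 (rule 110): 11001111001011
Gen 5 (rule 193): 01000111000001
Gen 6 (rule 110): 11001101000011
Gen 7 (rule 193): 01000100011001
Gen 8 (rule 110): 11001100111011
Gen 9 (rule 193): 01000100011001
Gen 10 (rule 110): 11001100111011
Gen 11 (rule 193): 01000100011001
Gen 12 (rule 110): 11001100111011
Gen 13 (rule 193): 01000100011001
Gen 14 (rule 110): 11001100111011

Answer: 7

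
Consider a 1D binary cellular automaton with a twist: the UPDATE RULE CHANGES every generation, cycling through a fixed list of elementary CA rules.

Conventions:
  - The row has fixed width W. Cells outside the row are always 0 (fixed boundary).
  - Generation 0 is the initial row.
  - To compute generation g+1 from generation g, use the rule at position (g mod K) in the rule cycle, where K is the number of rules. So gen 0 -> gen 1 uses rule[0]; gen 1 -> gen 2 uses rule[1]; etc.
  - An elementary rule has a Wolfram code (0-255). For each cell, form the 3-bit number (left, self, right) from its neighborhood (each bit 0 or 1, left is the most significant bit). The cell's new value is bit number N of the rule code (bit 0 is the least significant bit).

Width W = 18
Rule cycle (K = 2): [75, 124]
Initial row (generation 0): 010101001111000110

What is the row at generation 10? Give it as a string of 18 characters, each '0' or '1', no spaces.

Gen 0: 010101001111000110
Gen 1 (rule 75): 100000011001011110
Gen 2 (rule 124): 110000011101110011
Gen 3 (rule 75): 110111110101010111
Gen 4 (rule 124): 111100011111111101
Gen 5 (rule 75): 100101110000000100
Gen 6 (rule 124): 110111011000000110
Gen 7 (rule 75): 110101011011111110
Gen 8 (rule 124): 111111111110000011
Gen 9 (rule 75): 100000000010111111
Gen 10 (rule 124): 110000000011100001

Answer: 110000000011100001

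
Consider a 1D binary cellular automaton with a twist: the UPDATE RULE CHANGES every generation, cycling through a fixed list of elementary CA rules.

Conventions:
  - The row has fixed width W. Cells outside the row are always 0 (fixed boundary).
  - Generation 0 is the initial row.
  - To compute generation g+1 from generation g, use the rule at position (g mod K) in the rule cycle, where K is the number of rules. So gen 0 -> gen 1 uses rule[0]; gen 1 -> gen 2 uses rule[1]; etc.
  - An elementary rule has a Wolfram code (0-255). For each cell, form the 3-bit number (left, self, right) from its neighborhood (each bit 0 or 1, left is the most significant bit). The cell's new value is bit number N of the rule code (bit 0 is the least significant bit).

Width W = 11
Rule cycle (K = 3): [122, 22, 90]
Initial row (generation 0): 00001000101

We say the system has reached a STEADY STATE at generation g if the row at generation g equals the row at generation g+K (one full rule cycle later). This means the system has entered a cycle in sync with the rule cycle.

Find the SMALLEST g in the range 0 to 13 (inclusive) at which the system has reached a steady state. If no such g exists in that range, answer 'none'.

Answer: none

Derivation:
Gen 0: 00001000101
Gen 1 (rule 122): 00010101010
Gen 2 (rule 22): 00110101011
Gen 3 (rule 90): 01110000011
Gen 4 (rule 122): 11011000111
Gen 5 (rule 22): 00000101000
Gen 6 (rule 90): 00001000100
Gen 7 (rule 122): 00010101010
Gen 8 (rule 22): 00110101011
Gen 9 (rule 90): 01110000011
Gen 10 (rule 122): 11011000111
Gen 11 (rule 22): 00000101000
Gen 12 (rule 90): 00001000100
Gen 13 (rule 122): 00010101010
Gen 14 (rule 22): 00110101011
Gen 15 (rule 90): 01110000011
Gen 16 (rule 122): 11011000111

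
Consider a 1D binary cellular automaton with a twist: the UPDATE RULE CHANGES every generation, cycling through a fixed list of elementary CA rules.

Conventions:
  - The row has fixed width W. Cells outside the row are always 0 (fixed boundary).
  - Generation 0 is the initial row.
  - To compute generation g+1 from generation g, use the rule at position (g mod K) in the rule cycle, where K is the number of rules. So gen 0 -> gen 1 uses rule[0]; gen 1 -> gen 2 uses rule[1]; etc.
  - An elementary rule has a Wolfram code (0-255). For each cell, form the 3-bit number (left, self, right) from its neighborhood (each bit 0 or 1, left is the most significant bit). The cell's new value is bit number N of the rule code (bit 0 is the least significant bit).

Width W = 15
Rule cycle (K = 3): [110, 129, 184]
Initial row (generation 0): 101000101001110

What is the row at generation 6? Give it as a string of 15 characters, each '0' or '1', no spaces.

Gen 0: 101000101001110
Gen 1 (rule 110): 111001111011010
Gen 2 (rule 129): 010000110000000
Gen 3 (rule 184): 001000101000000
Gen 4 (rule 110): 011001111000000
Gen 5 (rule 129): 000000110011111
Gen 6 (rule 184): 000000101011110

Answer: 000000101011110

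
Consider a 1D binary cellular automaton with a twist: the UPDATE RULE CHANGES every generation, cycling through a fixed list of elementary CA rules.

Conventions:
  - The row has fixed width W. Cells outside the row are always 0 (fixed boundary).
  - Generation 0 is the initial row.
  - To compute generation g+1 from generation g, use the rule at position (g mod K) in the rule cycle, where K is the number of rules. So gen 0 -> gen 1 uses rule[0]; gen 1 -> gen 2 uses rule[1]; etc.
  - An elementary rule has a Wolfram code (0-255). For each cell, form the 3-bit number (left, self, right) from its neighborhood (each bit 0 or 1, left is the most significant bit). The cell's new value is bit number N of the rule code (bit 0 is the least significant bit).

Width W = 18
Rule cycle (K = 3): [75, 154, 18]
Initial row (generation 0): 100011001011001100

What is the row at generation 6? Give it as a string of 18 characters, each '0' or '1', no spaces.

Answer: 100000110000101001

Derivation:
Gen 0: 100011001011001100
Gen 1 (rule 75): 001111010011011101
Gen 2 (rule 154): 011110001110011000
Gen 3 (rule 18): 100001010001100100
Gen 4 (rule 75): 001110000111101001
Gen 5 (rule 154): 011101001111000110
Gen 6 (rule 18): 100000110000101001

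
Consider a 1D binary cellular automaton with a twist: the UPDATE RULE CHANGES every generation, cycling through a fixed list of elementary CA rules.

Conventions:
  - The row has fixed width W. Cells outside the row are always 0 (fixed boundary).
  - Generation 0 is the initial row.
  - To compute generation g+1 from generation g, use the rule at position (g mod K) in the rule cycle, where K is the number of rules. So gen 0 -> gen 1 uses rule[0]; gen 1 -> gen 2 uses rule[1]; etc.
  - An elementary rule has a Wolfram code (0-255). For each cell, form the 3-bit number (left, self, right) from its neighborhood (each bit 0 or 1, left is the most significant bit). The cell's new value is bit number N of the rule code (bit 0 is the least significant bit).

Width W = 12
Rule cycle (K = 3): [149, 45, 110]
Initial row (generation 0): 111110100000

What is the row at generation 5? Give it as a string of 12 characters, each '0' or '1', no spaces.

Gen 0: 111110100000
Gen 1 (rule 149): 011100111111
Gen 2 (rule 45): 010000100000
Gen 3 (rule 110): 110001100000
Gen 4 (rule 149): 001100011111
Gen 5 (rule 45): 101001010000

Answer: 101001010000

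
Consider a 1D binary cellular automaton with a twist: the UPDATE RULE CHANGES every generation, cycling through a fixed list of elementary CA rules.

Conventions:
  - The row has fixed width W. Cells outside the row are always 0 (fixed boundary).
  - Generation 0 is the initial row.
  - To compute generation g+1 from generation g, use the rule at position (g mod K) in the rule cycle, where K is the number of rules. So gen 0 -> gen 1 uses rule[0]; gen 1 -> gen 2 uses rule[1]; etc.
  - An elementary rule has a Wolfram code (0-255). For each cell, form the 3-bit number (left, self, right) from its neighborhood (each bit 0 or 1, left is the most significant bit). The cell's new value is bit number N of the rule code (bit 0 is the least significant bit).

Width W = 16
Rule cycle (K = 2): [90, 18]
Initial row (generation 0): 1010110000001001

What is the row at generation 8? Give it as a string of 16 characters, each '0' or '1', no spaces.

Answer: 0100010010000000

Derivation:
Gen 0: 1010110000001001
Gen 1 (rule 90): 0000111000010110
Gen 2 (rule 18): 0001000100100001
Gen 3 (rule 90): 0010101011010010
Gen 4 (rule 18): 0100000000001101
Gen 5 (rule 90): 1010000000011100
Gen 6 (rule 18): 0001000000100010
Gen 7 (rule 90): 0010100001010101
Gen 8 (rule 18): 0100010010000000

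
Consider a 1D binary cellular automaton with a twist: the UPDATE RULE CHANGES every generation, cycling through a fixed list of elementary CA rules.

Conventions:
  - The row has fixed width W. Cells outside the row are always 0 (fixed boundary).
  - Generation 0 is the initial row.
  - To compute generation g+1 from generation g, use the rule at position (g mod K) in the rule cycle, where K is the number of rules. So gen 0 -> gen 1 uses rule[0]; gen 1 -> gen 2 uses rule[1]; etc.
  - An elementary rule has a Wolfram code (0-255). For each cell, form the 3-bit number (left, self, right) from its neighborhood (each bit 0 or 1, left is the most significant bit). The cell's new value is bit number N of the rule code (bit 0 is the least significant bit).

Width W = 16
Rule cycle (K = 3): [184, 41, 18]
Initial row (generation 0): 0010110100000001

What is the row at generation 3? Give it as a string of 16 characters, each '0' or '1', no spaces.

Answer: 0000000011000000

Derivation:
Gen 0: 0010110100000001
Gen 1 (rule 184): 0001101010000000
Gen 2 (rule 41): 1101010100111111
Gen 3 (rule 18): 0000000011000000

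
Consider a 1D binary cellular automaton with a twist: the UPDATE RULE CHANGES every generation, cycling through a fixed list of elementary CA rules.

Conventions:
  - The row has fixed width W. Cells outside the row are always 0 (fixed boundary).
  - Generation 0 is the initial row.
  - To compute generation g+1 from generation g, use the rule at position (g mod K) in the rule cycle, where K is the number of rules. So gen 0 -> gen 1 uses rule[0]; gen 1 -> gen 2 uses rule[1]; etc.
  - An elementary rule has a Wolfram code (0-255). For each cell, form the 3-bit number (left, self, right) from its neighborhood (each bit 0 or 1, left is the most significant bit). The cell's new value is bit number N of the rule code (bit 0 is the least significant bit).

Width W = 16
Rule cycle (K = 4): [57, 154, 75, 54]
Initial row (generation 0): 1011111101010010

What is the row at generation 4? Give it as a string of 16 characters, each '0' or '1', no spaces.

Answer: 0010100110000001

Derivation:
Gen 0: 1011111101010010
Gen 1 (rule 57): 0110000010101001
Gen 2 (rule 154): 1101000100000110
Gen 3 (rule 75): 1100011001111110
Gen 4 (rule 54): 0010100110000001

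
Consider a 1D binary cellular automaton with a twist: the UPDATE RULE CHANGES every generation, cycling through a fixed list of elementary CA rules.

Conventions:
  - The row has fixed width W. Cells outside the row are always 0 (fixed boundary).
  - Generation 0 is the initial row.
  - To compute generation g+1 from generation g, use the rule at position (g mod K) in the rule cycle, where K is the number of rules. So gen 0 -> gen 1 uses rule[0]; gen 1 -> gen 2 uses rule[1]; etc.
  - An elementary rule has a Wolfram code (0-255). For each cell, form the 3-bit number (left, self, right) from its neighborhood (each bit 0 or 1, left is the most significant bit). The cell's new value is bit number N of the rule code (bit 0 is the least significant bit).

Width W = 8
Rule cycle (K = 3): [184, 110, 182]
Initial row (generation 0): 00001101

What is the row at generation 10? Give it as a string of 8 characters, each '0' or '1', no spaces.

Answer: 01001010

Derivation:
Gen 0: 00001101
Gen 1 (rule 184): 00001010
Gen 2 (rule 110): 00011110
Gen 3 (rule 182): 00101101
Gen 4 (rule 184): 00011010
Gen 5 (rule 110): 00111110
Gen 6 (rule 182): 01011101
Gen 7 (rule 184): 00111010
Gen 8 (rule 110): 01101110
Gen 9 (rule 182): 10010101
Gen 10 (rule 184): 01001010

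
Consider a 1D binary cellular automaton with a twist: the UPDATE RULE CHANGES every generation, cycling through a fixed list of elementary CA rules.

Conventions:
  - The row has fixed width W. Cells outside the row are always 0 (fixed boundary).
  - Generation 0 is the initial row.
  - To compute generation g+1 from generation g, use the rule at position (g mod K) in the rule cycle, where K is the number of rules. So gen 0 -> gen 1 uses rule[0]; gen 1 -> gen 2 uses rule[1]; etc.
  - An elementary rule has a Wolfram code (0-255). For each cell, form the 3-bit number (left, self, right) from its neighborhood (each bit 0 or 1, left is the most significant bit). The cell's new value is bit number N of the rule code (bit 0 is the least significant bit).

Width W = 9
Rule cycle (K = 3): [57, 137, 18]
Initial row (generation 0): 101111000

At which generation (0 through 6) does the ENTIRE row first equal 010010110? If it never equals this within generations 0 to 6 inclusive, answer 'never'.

Answer: 2

Derivation:
Gen 0: 101111000
Gen 1 (rule 57): 011000111
Gen 2 (rule 137): 010010110
Gen 3 (rule 18): 101100001
Gen 4 (rule 57): 011011100
Gen 5 (rule 137): 010011001
Gen 6 (rule 18): 101100110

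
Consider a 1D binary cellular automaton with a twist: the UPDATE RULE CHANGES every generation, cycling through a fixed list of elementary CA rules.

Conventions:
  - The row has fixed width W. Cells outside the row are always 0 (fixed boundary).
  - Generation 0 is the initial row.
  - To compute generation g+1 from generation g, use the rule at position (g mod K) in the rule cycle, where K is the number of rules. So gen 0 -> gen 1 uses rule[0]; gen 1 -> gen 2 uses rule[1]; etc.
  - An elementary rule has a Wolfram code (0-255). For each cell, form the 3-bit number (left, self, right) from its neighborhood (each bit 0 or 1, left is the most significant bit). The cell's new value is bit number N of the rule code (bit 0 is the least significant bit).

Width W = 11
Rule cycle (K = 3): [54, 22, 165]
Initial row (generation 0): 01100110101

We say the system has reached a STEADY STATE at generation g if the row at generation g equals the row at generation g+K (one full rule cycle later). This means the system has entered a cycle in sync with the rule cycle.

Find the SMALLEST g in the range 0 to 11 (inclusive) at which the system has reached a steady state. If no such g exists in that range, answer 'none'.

Gen 0: 01100110101
Gen 1 (rule 54): 10011001111
Gen 2 (rule 22): 11100110000
Gen 3 (rule 165): 01000000111
Gen 4 (rule 54): 11100001000
Gen 5 (rule 22): 00010011100
Gen 6 (rule 165): 11010001001
Gen 7 (rule 54): 00111011111
Gen 8 (rule 22): 01000000000
Gen 9 (rule 165): 01011111111
Gen 10 (rule 54): 11100000000
Gen 11 (rule 22): 00010000000
Gen 12 (rule 165): 11010111111
Gen 13 (rule 54): 00111000000
Gen 14 (rule 22): 01000100000

Answer: none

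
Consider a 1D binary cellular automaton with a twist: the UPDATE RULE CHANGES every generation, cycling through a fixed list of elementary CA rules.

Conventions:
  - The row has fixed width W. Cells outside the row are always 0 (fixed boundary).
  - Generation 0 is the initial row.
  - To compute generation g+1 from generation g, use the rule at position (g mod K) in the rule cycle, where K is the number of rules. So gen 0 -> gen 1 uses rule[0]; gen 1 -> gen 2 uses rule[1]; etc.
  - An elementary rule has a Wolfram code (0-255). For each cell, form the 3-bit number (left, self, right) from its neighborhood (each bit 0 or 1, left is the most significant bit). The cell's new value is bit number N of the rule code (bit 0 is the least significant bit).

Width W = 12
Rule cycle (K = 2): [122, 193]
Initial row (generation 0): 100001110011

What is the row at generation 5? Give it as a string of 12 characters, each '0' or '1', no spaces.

Gen 0: 100001110011
Gen 1 (rule 122): 010011011111
Gen 2 (rule 193): 000001001111
Gen 3 (rule 122): 000010111001
Gen 4 (rule 193): 111000011000
Gen 5 (rule 122): 101100111100

Answer: 101100111100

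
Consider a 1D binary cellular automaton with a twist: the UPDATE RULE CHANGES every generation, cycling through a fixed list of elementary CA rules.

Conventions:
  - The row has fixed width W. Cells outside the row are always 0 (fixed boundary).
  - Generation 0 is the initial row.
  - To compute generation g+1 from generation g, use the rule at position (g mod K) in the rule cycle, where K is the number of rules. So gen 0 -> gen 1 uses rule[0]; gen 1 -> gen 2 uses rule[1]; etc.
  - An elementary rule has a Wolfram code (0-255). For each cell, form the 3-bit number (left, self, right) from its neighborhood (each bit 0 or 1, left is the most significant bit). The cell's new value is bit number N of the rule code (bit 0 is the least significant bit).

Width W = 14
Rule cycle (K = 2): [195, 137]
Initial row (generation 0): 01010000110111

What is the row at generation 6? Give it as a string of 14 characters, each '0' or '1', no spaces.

Gen 0: 01010000110111
Gen 1 (rule 195): 10000111010011
Gen 2 (rule 137): 00110110000010
Gen 3 (rule 195): 11010010111100
Gen 4 (rule 137): 10000000111001
Gen 5 (rule 195): 00111111011010
Gen 6 (rule 137): 10111110010000

Answer: 10111110010000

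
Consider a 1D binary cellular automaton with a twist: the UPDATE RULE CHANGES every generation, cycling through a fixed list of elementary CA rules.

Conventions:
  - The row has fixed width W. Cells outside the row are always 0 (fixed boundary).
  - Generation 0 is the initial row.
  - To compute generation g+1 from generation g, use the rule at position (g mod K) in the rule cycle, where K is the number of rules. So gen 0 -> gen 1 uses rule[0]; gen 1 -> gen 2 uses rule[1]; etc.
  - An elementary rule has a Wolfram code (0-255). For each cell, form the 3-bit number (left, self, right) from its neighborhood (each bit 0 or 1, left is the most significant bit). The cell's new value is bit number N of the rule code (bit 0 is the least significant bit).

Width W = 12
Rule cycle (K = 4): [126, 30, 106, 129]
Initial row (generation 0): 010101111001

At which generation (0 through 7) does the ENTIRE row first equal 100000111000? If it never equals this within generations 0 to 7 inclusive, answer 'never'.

Answer: 2

Derivation:
Gen 0: 010101111001
Gen 1 (rule 126): 111111001111
Gen 2 (rule 30): 100000111000
Gen 3 (rule 106): 000001101000
Gen 4 (rule 129): 111100000011
Gen 5 (rule 126): 100110000111
Gen 6 (rule 30): 111101001100
Gen 7 (rule 106): 100110011100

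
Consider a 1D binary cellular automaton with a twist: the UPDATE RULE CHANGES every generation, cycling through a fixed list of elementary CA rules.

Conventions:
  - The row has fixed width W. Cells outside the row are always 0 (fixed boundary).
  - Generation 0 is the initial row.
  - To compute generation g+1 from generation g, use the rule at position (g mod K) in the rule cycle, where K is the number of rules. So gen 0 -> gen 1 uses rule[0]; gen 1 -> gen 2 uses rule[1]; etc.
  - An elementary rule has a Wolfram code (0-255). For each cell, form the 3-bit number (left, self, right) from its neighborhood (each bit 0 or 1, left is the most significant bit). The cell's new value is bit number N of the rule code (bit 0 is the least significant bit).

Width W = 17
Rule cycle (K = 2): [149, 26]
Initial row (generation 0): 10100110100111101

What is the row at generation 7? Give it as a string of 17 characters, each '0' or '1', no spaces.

Gen 0: 10100110100111101
Gen 1 (rule 149): 10110000110011001
Gen 2 (rule 26): 00101001101110110
Gen 3 (rule 149): 10101100000100001
Gen 4 (rule 26): 00001010001010010
Gen 5 (rule 149): 11101011101011011
Gen 6 (rule 26): 10000010000010010
Gen 7 (rule 149): 11111011111011011

Answer: 11111011111011011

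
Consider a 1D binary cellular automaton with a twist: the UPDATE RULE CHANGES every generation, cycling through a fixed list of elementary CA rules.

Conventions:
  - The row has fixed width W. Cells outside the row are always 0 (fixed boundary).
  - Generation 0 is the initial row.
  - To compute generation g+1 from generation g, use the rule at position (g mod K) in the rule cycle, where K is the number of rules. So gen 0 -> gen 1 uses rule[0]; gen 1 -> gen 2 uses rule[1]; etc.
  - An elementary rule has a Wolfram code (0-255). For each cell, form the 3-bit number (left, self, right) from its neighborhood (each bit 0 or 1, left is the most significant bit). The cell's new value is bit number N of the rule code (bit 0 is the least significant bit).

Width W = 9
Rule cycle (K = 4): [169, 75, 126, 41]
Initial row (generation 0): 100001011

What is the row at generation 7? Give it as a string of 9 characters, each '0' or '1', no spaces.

Answer: 111101111

Derivation:
Gen 0: 100001011
Gen 1 (rule 169): 001100110
Gen 2 (rule 75): 111101110
Gen 3 (rule 126): 100111011
Gen 4 (rule 41): 000100110
Gen 5 (rule 169): 110000100
Gen 6 (rule 75): 110111001
Gen 7 (rule 126): 111101111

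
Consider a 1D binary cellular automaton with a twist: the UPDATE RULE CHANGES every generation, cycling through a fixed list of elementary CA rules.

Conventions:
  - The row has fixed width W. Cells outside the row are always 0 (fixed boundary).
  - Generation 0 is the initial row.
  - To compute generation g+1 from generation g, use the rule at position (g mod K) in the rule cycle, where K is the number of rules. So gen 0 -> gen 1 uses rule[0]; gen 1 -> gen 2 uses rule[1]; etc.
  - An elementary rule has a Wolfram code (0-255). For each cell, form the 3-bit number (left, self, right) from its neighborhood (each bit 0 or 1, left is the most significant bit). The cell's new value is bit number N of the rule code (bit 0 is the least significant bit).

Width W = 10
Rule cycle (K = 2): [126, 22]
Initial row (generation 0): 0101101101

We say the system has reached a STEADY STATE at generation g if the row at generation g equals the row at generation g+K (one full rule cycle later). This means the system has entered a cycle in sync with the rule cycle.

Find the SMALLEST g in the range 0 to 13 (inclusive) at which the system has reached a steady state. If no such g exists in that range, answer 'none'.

Answer: 2

Derivation:
Gen 0: 0101101101
Gen 1 (rule 126): 1111111111
Gen 2 (rule 22): 0000000000
Gen 3 (rule 126): 0000000000
Gen 4 (rule 22): 0000000000
Gen 5 (rule 126): 0000000000
Gen 6 (rule 22): 0000000000
Gen 7 (rule 126): 0000000000
Gen 8 (rule 22): 0000000000
Gen 9 (rule 126): 0000000000
Gen 10 (rule 22): 0000000000
Gen 11 (rule 126): 0000000000
Gen 12 (rule 22): 0000000000
Gen 13 (rule 126): 0000000000
Gen 14 (rule 22): 0000000000
Gen 15 (rule 126): 0000000000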